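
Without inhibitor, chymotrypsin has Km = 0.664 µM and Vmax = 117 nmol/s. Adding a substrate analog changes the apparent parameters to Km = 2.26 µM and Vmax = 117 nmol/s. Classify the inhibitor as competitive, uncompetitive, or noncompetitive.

competitive

Km increases (0.664 → 2.26 µM) while Vmax is unchanged — the hallmark of competitive inhibition.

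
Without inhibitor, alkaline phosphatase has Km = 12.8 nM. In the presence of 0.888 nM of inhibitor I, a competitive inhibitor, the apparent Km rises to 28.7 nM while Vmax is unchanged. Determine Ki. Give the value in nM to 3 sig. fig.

0.715 nM

Competitive: Km,app = α·Km with α = 1 + [I]/Ki.
α = Km,app/Km = 28.7/12.8 = 2.242.
Ki = [I]/(α − 1) = 0.888/1.242 = 0.715 nM.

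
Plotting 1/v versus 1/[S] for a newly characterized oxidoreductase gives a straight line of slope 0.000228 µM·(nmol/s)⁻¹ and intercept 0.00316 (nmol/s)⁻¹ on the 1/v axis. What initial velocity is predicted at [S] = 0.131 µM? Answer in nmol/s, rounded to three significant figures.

The y-intercept is 1/Vmax, so Vmax = 1/0.00316 = 316 nmol/s.
The slope is Km/Vmax, so Km = 0.000228 × 316 = 0.0722 µM.
Then v = 316 × 0.131/(0.0722 + 0.131) = 204 nmol/s.

204 nmol/s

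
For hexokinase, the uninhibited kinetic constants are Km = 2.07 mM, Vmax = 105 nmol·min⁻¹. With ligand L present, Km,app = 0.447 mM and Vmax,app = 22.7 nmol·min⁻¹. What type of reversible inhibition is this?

uncompetitive

Both Km and Vmax decrease by the same factor (~4.63-fold) — characteristic of uncompetitive inhibition.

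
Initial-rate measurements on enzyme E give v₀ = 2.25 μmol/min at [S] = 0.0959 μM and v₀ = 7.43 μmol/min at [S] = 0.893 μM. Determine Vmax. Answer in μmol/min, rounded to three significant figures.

In reciprocal form, 1/v = (Km/Vmax)·(1/[S]) + 1/Vmax. The two points give (1/[S], 1/v) = (10.43, 0.4444) and (1.120, 0.1346).
Slope = (0.4444 − 0.1346)/(10.43 − 1.120) = 0.03329; intercept = 0.4444 − 0.03329×10.43 = 0.09731.
Vmax = 1/intercept = 10.3 μmol/min; Km = slope × Vmax = 0.03329 × 10.3 = 0.342 μM.

10.3 μmol/min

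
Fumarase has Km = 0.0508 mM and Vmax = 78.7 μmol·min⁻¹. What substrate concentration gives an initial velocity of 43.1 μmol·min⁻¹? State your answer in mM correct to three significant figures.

0.0615 mM

Rearranging v = Vmax[S]/(Km+[S]) gives [S] = Km·v/(Vmax − v).
[S] = 0.0508 × 43.1 / (78.7 − 43.1) = 2.189/35.60 = 0.0615 mM.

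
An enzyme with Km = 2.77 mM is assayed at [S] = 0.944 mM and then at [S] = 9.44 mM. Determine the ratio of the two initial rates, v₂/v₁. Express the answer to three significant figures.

Since Vmax cancels, v₂/v₁ = [S]₂(Km+[S]₁) / [S]₁(Km+[S]₂).
= 9.44×(2.77+0.944) / (0.944×(2.77+9.44)) = 35.06/11.53 = 3.04.

3.04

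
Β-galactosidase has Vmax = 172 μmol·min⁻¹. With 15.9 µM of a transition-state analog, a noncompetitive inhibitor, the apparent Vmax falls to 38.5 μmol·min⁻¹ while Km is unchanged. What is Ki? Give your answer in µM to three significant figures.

Noncompetitive: Vmax,app = Vmax/α with α = 1 + [I]/Ki.
α = Vmax/Vmax,app = 172/38.5 = 4.468.
Since α = 1 + [I]/Ki, [I]/Ki = 4.468 − 1 = 3.468 and Ki = 15.9/3.468 = 4.59 µM.

4.59 µM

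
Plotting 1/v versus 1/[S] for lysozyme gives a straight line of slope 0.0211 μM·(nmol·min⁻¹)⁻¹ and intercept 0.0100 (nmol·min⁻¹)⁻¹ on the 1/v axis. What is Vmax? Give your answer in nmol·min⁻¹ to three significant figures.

The y-intercept of a Lineweaver–Burk plot equals 1/Vmax, so Vmax = 1/0.0100 = 100 nmol·min⁻¹.

100 nmol·min⁻¹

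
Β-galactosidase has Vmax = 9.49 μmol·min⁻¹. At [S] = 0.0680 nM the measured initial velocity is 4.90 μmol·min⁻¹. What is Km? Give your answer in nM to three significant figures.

From v = Vmax[S]/(Km+[S]), Km = [S](Vmax − v)/v.
Km = 0.0680 × (9.49 − 4.90) / 4.90 = 0.3121/4.90 = 0.0637 nM.

0.0637 nM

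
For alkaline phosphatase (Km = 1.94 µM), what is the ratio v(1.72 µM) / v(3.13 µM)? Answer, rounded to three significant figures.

0.761

Since Vmax cancels, v₂/v₁ = [S]₂(Km+[S]₁) / [S]₁(Km+[S]₂).
= 1.72×(1.94+3.13) / (3.13×(1.94+1.72)) = 8.720/11.46 = 0.761.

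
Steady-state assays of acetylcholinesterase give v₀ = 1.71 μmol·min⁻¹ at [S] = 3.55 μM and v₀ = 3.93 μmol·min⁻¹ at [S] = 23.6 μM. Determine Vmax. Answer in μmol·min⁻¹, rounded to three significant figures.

5.10 μmol·min⁻¹

From v = Vmax[S]/(Km+[S]), each point gives Vmax = v(Km+[S])/[S].
Equating: 1.71(Km+3.55)/3.55 = 3.93(Km+23.6)/23.6.
0.4817·Km + 1.71 = 0.1665·Km + 3.93, so (0.4817 − 0.1665)·Km = 3.93 − 1.71.
Km = 2.220/0.3152 = 7.04 μM; then Vmax = 1.71(7.04+3.55)/3.55 = 5.10 μmol·min⁻¹.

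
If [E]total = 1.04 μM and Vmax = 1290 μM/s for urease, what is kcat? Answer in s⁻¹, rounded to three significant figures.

kcat = Vmax/[E]total = 1290 μM/s / 1.04 μM = 1240 s⁻¹.

1240 s⁻¹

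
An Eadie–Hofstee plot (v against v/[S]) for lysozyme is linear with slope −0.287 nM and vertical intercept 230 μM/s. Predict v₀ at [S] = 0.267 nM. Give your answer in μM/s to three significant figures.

In the Eadie–Hofstee form v = Vmax − Km·(v/[S]), the slope is −Km and the intercept is Vmax, so Km = 0.287 nM and Vmax = 230 μM/s.
v = 230 × 0.267/(0.287 + 0.267) = 111 μM/s.

111 μM/s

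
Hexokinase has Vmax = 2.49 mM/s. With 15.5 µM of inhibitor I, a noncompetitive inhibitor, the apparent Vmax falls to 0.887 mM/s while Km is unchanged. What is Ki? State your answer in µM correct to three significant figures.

Noncompetitive: Vmax,app = Vmax/α with α = 1 + [I]/Ki.
α = Vmax/Vmax,app = 2.49/0.887 = 2.807.
Ki = [I]/(α − 1) = 15.5/1.807 = 8.58 µM.

8.58 µM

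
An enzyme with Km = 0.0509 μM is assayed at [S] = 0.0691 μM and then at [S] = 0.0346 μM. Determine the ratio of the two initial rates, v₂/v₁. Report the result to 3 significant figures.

0.703

Since Vmax cancels, v₂/v₁ = [S]₂(Km+[S]₁) / [S]₁(Km+[S]₂).
= 0.0346×(0.0509+0.0691) / (0.0691×(0.0509+0.0346)) = 0.004152/0.005908 = 0.703.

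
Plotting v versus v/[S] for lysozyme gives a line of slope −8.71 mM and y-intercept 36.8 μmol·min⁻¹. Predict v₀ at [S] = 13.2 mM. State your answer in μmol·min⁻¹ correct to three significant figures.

In the Eadie–Hofstee form v = Vmax − Km·(v/[S]), the slope is −Km and the intercept is Vmax, so Km = 8.71 mM and Vmax = 36.8 μmol·min⁻¹.
v = 36.8 × 13.2/(8.71 + 13.2) = 22.2 μmol·min⁻¹.

22.2 μmol·min⁻¹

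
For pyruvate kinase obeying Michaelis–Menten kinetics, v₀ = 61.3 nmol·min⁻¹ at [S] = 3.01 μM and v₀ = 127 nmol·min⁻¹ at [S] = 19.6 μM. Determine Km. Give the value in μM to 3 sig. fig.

4.73 μM

In reciprocal form, 1/v = (Km/Vmax)·(1/[S]) + 1/Vmax. The two points give (1/[S], 1/v) = (0.3322, 0.01631) and (0.05102, 0.007874).
Slope = (0.01631 − 0.007874)/(0.3322 − 0.05102) = 0.03001; intercept = 0.01631 − 0.03001×0.3322 = 0.006343.
Vmax = 1/intercept = 158 nmol·min⁻¹; Km = slope × Vmax = 0.03001 × 158 = 4.73 μM.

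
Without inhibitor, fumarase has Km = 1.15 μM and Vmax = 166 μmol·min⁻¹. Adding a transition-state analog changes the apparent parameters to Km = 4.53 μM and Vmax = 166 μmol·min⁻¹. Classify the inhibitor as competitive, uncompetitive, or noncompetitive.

competitive

Km increases (1.15 → 4.53 μM) while Vmax is unchanged — the hallmark of competitive inhibition.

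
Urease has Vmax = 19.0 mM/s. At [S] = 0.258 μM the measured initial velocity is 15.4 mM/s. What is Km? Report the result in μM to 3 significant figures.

From v = Vmax[S]/(Km+[S]), Km = [S](Vmax − v)/v.
Km = 0.258 × (19.0 − 15.4) / 15.4 = 0.9288/15.4 = 0.0603 μM.

0.0603 μM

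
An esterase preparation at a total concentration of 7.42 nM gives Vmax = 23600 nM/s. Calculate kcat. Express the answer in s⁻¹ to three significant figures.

kcat = Vmax/[E]total = 23600 nM/s / 7.42 nM = 3180 s⁻¹.

3180 s⁻¹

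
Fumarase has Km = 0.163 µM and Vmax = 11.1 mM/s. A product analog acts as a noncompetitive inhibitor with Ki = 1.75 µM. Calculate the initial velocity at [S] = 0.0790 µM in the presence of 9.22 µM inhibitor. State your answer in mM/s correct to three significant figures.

0.578 mM/s

α = 1 + [I]/Ki = 1 + 9.22/1.75 = 6.269.
For a noncompetitive inhibitor, Vmax is reduced to Vmax/α while Km is unchanged: Km,app = 0.163 µM, Vmax,app = 1.77 mM/s.
v = Vmax,app·[S]/(Km,app + [S]) = 1.77 × 0.0790/(0.163 + 0.0790) = 0.578 mM/s.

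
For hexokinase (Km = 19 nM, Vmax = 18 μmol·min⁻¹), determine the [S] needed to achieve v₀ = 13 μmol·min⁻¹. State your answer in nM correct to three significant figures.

49.4 nM

The required fractional saturation is v/Vmax = 13/18 = 0.7222.
Then [S]/(Km+[S]) = 0.7222 ⇒ [S] = 19 × 0.7222/(1 − 0.7222) = 49.4 nM.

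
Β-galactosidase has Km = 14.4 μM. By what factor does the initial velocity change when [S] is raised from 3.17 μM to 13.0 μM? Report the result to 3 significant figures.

2.63

The fractional saturations are [S]/(Km+[S]) = 3.17/17.57 = 0.1804 and 13.0/27.40 = 0.4745.
v₂/v₁ is just their ratio: 0.4745/0.1804 = 2.63.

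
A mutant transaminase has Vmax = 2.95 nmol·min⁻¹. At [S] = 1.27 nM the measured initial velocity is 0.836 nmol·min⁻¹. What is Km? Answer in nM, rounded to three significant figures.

3.21 nM

v/Vmax = 0.836/2.95 = 0.2834 = [S]/(Km+[S]).
So Km + [S] = [S]/0.2834 = 4.481 nM, giving Km = 4.481 − 1.27 = 3.21 nM.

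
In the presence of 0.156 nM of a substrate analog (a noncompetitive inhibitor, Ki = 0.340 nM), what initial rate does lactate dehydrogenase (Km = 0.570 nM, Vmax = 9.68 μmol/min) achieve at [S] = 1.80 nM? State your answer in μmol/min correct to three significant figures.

5.04 μmol/min

α = 1 + [I]/Ki = 1 + 0.156/0.340 = 1.459.
For a noncompetitive inhibitor, Vmax is reduced to Vmax/α while Km is unchanged: Km,app = 0.570 nM, Vmax,app = 6.64 μmol/min.
v = Vmax,app·[S]/(Km,app + [S]) = 6.64 × 1.80/(0.570 + 1.80) = 5.04 μmol/min.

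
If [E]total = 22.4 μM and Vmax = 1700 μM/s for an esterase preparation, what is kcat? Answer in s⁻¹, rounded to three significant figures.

kcat = Vmax/[E]total = 1700 μM/s / 22.4 μM = 75.9 s⁻¹.

75.9 s⁻¹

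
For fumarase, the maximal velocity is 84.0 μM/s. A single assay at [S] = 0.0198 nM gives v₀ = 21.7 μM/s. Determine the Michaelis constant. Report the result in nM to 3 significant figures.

0.0568 nM

v/Vmax = 21.7/84.0 = 0.2583 = [S]/(Km+[S]).
So Km + [S] = [S]/0.2583 = 0.07665 nM, giving Km = 0.07665 − 0.0198 = 0.0568 nM.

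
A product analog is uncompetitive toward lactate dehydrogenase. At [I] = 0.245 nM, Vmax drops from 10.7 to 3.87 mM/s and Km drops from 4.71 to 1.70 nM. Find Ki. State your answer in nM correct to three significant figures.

Uncompetitive: Vmax,app = Vmax/α (and Km,app = Km/α) with α = 1 + [I]/Ki.
α = Vmax/Vmax,app = 10.7/3.87 = 2.765.
Ki = [I]/(α − 1) = 0.245/1.765 = 0.139 nM.

0.139 nM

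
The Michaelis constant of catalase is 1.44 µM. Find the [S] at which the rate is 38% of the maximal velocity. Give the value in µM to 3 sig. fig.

v/Vmax = [S]/(Km+[S]) = 0.38, so [S] = Km·0.38/(1 − 0.38) = 1.44 × 0.6129.
[S] = 0.883 µM.

0.883 µM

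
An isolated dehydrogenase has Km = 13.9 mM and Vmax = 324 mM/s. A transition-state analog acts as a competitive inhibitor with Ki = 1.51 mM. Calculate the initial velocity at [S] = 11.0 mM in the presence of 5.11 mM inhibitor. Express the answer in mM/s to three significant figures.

49.5 mM/s

With α = 1 + [I]/Ki = 1 + 5.11/1.51 = 4.384, the competitive rate law is v = Vmax[S] / (αKm + [S]).
v = 324×11.0 / (4.384×13.9 + 11.0) = 3564/71.94 = 49.5 mM/s.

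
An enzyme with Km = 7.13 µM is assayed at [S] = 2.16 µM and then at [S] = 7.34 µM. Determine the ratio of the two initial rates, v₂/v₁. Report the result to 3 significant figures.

Since Vmax cancels, v₂/v₁ = [S]₂(Km+[S]₁) / [S]₁(Km+[S]₂).
= 7.34×(7.13+2.16) / (2.16×(7.13+7.34)) = 68.19/31.26 = 2.18.

2.18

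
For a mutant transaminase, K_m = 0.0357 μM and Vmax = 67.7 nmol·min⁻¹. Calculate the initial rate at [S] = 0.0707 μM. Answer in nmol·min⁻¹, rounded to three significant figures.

[S]/(Km+[S]) = 0.0707/0.1064 = 0.6645, the fractional saturation.
v = 0.6645 × Vmax = 0.6645 × 67.7 = 45.0 nmol·min⁻¹.

45.0 nmol·min⁻¹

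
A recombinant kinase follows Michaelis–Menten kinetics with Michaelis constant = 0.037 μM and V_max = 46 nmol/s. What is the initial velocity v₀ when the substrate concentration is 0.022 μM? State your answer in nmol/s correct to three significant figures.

[S]/(Km+[S]) = 0.022/0.05900 = 0.3729, the fractional saturation.
v = 0.3729 × Vmax = 0.3729 × 46 = 17.2 nmol/s.

17.2 nmol/s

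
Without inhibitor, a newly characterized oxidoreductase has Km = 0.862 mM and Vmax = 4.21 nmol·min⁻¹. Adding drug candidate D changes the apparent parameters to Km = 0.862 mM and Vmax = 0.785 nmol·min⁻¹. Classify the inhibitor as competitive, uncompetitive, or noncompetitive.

Vmax decreases (4.21 → 0.785 nmol·min⁻¹) while Km is unchanged — pure noncompetitive inhibition.

noncompetitive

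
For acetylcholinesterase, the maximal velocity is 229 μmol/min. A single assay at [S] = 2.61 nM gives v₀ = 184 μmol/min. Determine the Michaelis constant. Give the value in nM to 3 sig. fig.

v/Vmax = 184/229 = 0.8035 = [S]/(Km+[S]).
So Km + [S] = [S]/0.8035 = 3.248 nM, giving Km = 3.248 − 2.61 = 0.638 nM.

0.638 nM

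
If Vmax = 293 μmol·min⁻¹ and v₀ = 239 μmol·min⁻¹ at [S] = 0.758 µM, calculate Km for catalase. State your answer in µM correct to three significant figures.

0.171 µM

From v = Vmax[S]/(Km+[S]), Km = [S](Vmax − v)/v.
Km = 0.758 × (293 − 239) / 239 = 40.93/239 = 0.171 µM.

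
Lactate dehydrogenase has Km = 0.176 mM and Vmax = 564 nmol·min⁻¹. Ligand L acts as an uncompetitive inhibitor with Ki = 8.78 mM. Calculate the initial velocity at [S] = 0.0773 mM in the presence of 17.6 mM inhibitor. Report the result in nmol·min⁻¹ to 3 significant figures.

107 nmol·min⁻¹

With α = 1 + [I]/Ki = 1 + 17.6/8.78 = 3.005, the uncompetitive rate law is v = (Vmax/α)·[S] / (Km/α + [S]).
v = (564/3.005)×0.0773 / (0.176/3.005 + 0.0773) = 14.51/0.1359 = 107 nmol·min⁻¹.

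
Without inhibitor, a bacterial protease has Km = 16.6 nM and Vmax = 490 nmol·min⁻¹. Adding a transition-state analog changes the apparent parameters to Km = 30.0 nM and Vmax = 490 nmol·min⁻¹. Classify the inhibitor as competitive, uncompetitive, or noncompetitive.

Km increases (16.6 → 30.0 nM) while Vmax is unchanged — the hallmark of competitive inhibition.

competitive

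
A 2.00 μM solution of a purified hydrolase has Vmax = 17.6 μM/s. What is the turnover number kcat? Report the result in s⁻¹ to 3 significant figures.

8.80 s⁻¹

kcat = Vmax/[E]total = 17.6 μM/s / 2.00 μM = 8.80 s⁻¹.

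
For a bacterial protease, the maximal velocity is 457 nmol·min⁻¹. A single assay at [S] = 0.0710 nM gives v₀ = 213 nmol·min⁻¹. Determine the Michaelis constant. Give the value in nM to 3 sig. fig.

From v = Vmax[S]/(Km+[S]), Km = [S](Vmax − v)/v.
Km = 0.0710 × (457 − 213) / 213 = 17.32/213 = 0.0813 nM.

0.0813 nM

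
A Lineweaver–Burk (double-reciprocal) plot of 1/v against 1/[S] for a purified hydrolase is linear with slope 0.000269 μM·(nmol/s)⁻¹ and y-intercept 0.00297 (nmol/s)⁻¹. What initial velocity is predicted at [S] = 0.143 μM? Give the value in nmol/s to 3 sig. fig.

206 nmol/s

The y-intercept is 1/Vmax, so Vmax = 1/0.00297 = 337 nmol/s.
The slope is Km/Vmax, so Km = 0.000269 × 337 = 0.0906 μM.
Then v = 337 × 0.143/(0.0906 + 0.143) = 206 nmol/s.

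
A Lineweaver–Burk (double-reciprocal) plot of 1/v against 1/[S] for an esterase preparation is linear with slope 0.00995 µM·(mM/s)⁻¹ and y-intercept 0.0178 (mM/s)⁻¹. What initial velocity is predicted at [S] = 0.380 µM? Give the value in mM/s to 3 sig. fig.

The y-intercept is 1/Vmax, so Vmax = 1/0.0178 = 56.2 mM/s.
The slope is Km/Vmax, so Km = 0.00995 × 56.2 = 0.559 µM.
Then v = 56.2 × 0.380/(0.559 + 0.380) = 22.7 mM/s.

22.7 mM/s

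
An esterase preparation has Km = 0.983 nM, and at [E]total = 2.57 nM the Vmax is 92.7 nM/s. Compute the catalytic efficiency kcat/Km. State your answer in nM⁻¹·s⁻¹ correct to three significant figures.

36.7 nM⁻¹·s⁻¹

kcat = Vmax/[E]total = 92.7/2.57 = 36.1 s⁻¹.
kcat/Km = 36.1/0.983 = 36.7 nM⁻¹·s⁻¹.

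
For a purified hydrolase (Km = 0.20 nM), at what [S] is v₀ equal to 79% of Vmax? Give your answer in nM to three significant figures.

v/Vmax = [S]/(Km+[S]) = 0.79, so [S] = Km·0.79/(1 − 0.79) = 0.20 × 3.762.
[S] = 0.752 nM.

0.752 nM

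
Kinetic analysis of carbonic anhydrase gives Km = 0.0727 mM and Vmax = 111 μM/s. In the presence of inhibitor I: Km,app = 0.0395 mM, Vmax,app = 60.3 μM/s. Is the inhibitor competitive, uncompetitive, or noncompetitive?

uncompetitive

Both Km and Vmax decrease by the same factor (~1.84-fold) — characteristic of uncompetitive inhibition.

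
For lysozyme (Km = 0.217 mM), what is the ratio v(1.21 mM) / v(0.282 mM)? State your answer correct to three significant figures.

1.50

The fractional saturations are [S]/(Km+[S]) = 0.282/0.4990 = 0.5651 and 1.21/1.427 = 0.8479.
v₂/v₁ is just their ratio: 0.8479/0.5651 = 1.50.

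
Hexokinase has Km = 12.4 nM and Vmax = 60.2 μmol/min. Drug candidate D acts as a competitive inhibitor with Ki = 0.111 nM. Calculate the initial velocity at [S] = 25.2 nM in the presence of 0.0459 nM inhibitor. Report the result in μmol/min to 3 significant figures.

α = 1 + [I]/Ki = 1 + 0.0459/0.111 = 1.414.
For a competitive inhibitor, Vmax is unchanged and the apparent Km becomes α·Km: Km,app = 17.5 nM, Vmax,app = 60.2 μmol/min.
v = Vmax,app·[S]/(Km,app + [S]) = 60.2 × 25.2/(17.5 + 25.2) = 35.5 μmol/min.

35.5 μmol/min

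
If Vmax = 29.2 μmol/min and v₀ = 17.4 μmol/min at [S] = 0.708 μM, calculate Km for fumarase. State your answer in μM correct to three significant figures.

0.480 μM

v/Vmax = 17.4/29.2 = 0.5959 = [S]/(Km+[S]).
So Km + [S] = [S]/0.5959 = 1.188 μM, giving Km = 1.188 − 0.708 = 0.480 μM.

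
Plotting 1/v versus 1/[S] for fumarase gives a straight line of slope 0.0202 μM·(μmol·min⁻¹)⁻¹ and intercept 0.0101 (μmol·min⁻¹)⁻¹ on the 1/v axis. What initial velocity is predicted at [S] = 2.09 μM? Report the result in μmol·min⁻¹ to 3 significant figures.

The y-intercept is 1/Vmax, so Vmax = 1/0.0101 = 99.0 μmol·min⁻¹.
The slope is Km/Vmax, so Km = 0.0202 × 99.0 = 2.00 μM.
Then v = 99.0 × 2.09/(2.00 + 2.09) = 50.6 μmol·min⁻¹.

50.6 μmol·min⁻¹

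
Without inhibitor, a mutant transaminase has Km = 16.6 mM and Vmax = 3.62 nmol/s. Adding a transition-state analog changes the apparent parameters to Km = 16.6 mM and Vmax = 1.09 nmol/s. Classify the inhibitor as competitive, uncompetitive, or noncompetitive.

noncompetitive

Vmax decreases (3.62 → 1.09 nmol/s) while Km is unchanged — pure noncompetitive inhibition.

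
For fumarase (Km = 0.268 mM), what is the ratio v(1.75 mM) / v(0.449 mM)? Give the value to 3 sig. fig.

Since Vmax cancels, v₂/v₁ = [S]₂(Km+[S]₁) / [S]₁(Km+[S]₂).
= 1.75×(0.268+0.449) / (0.449×(0.268+1.75)) = 1.255/0.9061 = 1.38.

1.38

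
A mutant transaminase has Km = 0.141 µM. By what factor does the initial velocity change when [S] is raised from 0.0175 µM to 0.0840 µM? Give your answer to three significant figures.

3.38

Since Vmax cancels, v₂/v₁ = [S]₂(Km+[S]₁) / [S]₁(Km+[S]₂).
= 0.0840×(0.141+0.0175) / (0.0175×(0.141+0.0840)) = 0.01331/0.003938 = 3.38.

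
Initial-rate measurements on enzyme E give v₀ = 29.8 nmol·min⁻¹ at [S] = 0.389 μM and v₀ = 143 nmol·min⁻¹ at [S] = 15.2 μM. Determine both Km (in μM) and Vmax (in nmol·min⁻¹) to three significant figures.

Km = 1.68 μM; Vmax = 159 nmol·min⁻¹

In reciprocal form, 1/v = (Km/Vmax)·(1/[S]) + 1/Vmax. The two points give (1/[S], 1/v) = (2.571, 0.03356) and (0.06579, 0.006993).
Slope = (0.03356 − 0.006993)/(2.571 − 0.06579) = 0.01060; intercept = 0.03356 − 0.01060×2.571 = 0.006295.
Vmax = 1/intercept = 159 nmol·min⁻¹; Km = slope × Vmax = 0.01060 × 159 = 1.68 μM.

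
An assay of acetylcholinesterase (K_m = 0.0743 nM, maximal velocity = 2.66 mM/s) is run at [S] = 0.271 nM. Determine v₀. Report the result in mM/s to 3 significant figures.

2.09 mM/s

[S]/(Km+[S]) = 0.271/0.3453 = 0.7848, the fractional saturation.
v = 0.7848 × Vmax = 0.7848 × 2.66 = 2.09 mM/s.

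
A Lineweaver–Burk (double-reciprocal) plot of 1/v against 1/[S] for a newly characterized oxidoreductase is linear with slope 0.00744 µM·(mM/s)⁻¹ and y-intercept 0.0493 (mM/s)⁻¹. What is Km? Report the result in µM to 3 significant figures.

y-intercept = 1/Vmax ⇒ Vmax = 20.3 mM/s; slope = Km/Vmax ⇒ Km = slope × Vmax.
Km = 0.00744 × 20.3 = 0.151 µM.

0.151 µM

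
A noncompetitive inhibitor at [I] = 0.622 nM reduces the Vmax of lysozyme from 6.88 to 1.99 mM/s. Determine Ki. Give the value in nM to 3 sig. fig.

0.253 nM

Noncompetitive: Vmax,app = Vmax/α with α = 1 + [I]/Ki.
α = Vmax/Vmax,app = 6.88/1.99 = 3.457.
Since α = 1 + [I]/Ki, [I]/Ki = 3.457 − 1 = 2.457 and Ki = 0.622/2.457 = 0.253 nM.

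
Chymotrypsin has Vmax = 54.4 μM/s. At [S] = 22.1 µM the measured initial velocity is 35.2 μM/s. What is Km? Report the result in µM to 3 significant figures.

12.1 µM

v/Vmax = 35.2/54.4 = 0.6471 = [S]/(Km+[S]).
So Km + [S] = [S]/0.6471 = 34.15 µM, giving Km = 34.15 − 22.1 = 12.1 µM.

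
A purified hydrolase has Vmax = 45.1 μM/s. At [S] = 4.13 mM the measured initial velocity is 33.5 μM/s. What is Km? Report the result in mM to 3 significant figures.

1.43 mM

v/Vmax = 33.5/45.1 = 0.7428 = [S]/(Km+[S]).
So Km + [S] = [S]/0.7428 = 5.560 mM, giving Km = 5.560 − 4.13 = 1.43 mM.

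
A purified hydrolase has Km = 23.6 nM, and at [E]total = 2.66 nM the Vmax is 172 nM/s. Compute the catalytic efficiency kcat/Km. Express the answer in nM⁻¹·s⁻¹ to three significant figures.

kcat = Vmax/[E]total = 172/2.66 = 64.7 s⁻¹.
kcat/Km = 64.7/23.6 = 2.74 nM⁻¹·s⁻¹.

2.74 nM⁻¹·s⁻¹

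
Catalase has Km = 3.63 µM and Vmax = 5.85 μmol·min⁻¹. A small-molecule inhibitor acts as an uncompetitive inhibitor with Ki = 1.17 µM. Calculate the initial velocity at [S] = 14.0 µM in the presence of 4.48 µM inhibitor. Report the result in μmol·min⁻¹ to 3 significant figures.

1.15 μmol·min⁻¹

With α = 1 + [I]/Ki = 1 + 4.48/1.17 = 4.829, the uncompetitive rate law is v = (Vmax/α)·[S] / (Km/α + [S]).
v = (5.85/4.829)×14.0 / (3.63/4.829 + 14.0) = 16.96/14.75 = 1.15 μmol·min⁻¹.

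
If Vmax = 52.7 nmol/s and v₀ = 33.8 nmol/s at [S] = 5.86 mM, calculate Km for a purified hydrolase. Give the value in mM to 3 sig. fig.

3.28 mM

From v = Vmax[S]/(Km+[S]), Km = [S](Vmax − v)/v.
Km = 5.86 × (52.7 − 33.8) / 33.8 = 110.8/33.8 = 3.28 mM.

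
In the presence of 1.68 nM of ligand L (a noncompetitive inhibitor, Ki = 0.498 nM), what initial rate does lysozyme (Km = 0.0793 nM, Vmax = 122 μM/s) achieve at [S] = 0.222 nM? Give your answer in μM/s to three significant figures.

20.6 μM/s

With α = 1 + [I]/Ki = 1 + 1.68/0.498 = 4.373, the noncompetitive rate law is v = (Vmax/α)·[S] / (Km + [S]).
v = (122/4.373)×0.222 / (0.0793 + 0.222) = 6.193/0.3013 = 20.6 μM/s.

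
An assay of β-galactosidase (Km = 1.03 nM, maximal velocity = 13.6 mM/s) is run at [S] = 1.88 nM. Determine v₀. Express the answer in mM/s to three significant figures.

8.79 mM/s

[S]/(Km+[S]) = 1.88/2.910 = 0.6460, the fractional saturation.
v = 0.6460 × Vmax = 0.6460 × 13.6 = 8.79 mM/s.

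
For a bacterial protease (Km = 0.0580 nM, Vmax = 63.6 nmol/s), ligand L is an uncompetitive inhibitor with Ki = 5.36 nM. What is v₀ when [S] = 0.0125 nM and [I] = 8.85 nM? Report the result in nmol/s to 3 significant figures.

8.72 nmol/s

With α = 1 + [I]/Ki = 1 + 8.85/5.36 = 2.651, the uncompetitive rate law is v = (Vmax/α)·[S] / (Km/α + [S]).
v = (63.6/2.651)×0.0125 / (0.0580/2.651 + 0.0125) = 0.2999/0.03438 = 8.72 nmol/s.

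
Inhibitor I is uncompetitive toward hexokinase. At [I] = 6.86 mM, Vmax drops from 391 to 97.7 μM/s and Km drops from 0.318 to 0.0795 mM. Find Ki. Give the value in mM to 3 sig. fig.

2.29 mM

Uncompetitive: Vmax,app = Vmax/α (and Km,app = Km/α) with α = 1 + [I]/Ki.
α = Vmax/Vmax,app = 391/97.7 = 4.002.
Since α = 1 + [I]/Ki, [I]/Ki = 4.002 − 1 = 3.002 and Ki = 6.86/3.002 = 2.29 mM.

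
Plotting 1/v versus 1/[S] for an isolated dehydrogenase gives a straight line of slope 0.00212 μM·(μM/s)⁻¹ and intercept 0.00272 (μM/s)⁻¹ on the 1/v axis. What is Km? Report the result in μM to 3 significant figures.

0.779 μM

y-intercept = 1/Vmax ⇒ Vmax = 368 μM/s; slope = Km/Vmax ⇒ Km = slope × Vmax.
Km = 0.00212 × 368 = 0.779 μM.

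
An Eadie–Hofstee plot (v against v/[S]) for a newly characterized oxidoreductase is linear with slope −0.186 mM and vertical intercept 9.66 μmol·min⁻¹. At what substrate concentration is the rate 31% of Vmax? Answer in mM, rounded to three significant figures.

The Eadie–Hofstee slope gives Km = 0.186 mM (slope = −Km).
v/Vmax = [S]/(Km+[S]) = 0.31 ⇒ [S] = Km·0.31/(1−0.31) = 0.186 × 0.4493 = 0.0836 mM.

0.0836 mM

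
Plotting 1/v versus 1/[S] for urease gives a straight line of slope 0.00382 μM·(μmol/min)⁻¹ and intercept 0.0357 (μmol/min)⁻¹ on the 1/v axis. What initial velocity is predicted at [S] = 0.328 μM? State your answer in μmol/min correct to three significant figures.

21.1 μmol/min

The y-intercept is 1/Vmax, so Vmax = 1/0.0357 = 28.0 μmol/min.
The slope is Km/Vmax, so Km = 0.00382 × 28.0 = 0.107 μM.
Then v = 28.0 × 0.328/(0.107 + 0.328) = 21.1 μmol/min.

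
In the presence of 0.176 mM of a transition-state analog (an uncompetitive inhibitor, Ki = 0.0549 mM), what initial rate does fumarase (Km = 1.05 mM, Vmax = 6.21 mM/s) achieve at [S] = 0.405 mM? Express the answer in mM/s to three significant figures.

0.913 mM/s

With α = 1 + [I]/Ki = 1 + 0.176/0.0549 = 4.206, the uncompetitive rate law is v = (Vmax/α)·[S] / (Km/α + [S]).
v = (6.21/4.206)×0.405 / (1.05/4.206 + 0.405) = 0.5980/0.6547 = 0.913 mM/s.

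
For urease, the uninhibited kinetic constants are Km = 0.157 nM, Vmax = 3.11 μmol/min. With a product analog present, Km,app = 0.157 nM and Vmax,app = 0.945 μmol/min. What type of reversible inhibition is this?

Vmax decreases (3.11 → 0.945 μmol/min) while Km is unchanged — pure noncompetitive inhibition.

noncompetitive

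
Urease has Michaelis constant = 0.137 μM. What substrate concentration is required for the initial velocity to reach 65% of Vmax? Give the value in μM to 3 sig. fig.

v/Vmax = [S]/(Km+[S]) = 0.65, so [S] = Km·0.65/(1 − 0.65) = 0.137 × 1.857.
[S] = 0.254 μM.

0.254 μM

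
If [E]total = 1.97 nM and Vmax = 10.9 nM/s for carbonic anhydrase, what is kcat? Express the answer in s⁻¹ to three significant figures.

kcat = Vmax/[E]total = 10.9 nM/s / 1.97 nM = 5.53 s⁻¹.

5.53 s⁻¹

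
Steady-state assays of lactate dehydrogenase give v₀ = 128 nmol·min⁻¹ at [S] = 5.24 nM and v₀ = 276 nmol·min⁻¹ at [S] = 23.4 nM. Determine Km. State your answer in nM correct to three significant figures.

From v = Vmax[S]/(Km+[S]), each point gives Vmax = v(Km+[S])/[S].
Equating: 128(Km+5.24)/5.24 = 276(Km+23.4)/23.4.
24.43·Km + 128 = 11.79·Km + 276, so (24.43 − 11.79)·Km = 276 − 128.
Km = 148.0/12.63 = 11.7 nM; then Vmax = 128(11.7+5.24)/5.24 = 414 nmol·min⁻¹.

11.7 nM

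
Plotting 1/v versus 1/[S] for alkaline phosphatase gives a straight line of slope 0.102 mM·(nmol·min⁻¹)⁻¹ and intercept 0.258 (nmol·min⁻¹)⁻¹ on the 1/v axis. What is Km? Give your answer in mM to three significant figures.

y-intercept = 1/Vmax ⇒ Vmax = 3.88 nmol·min⁻¹; slope = Km/Vmax ⇒ Km = slope × Vmax.
Km = 0.102 × 3.88 = 0.395 mM.

0.395 mM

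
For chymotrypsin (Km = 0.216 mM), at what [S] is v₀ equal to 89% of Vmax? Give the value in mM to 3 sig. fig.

1.75 mM

v/Vmax = [S]/(Km+[S]) = 0.89, so [S] = Km·0.89/(1 − 0.89) = 0.216 × 8.091.
[S] = 1.75 mM.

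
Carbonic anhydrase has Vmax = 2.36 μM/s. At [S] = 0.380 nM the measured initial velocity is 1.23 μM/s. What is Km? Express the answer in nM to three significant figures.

v/Vmax = 1.23/2.36 = 0.5212 = [S]/(Km+[S]).
So Km + [S] = [S]/0.5212 = 0.7291 nM, giving Km = 0.7291 − 0.380 = 0.349 nM.

0.349 nM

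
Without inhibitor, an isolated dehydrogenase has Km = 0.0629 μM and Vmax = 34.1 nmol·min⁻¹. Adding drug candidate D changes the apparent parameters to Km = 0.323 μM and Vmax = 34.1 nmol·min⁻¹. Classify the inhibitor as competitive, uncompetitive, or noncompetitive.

Km increases (0.0629 → 0.323 μM) while Vmax is unchanged — the hallmark of competitive inhibition.

competitive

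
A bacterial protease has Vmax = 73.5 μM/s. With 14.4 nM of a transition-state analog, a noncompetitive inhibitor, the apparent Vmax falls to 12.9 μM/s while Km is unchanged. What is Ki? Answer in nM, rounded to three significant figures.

Noncompetitive: Vmax,app = Vmax/α with α = 1 + [I]/Ki.
α = Vmax/Vmax,app = 73.5/12.9 = 5.698.
Ki = [I]/(α − 1) = 14.4/4.698 = 3.07 nM.

3.07 nM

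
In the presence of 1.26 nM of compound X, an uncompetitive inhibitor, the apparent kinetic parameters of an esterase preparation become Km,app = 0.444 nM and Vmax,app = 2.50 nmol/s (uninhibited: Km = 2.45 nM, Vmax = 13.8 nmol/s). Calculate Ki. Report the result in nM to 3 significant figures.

0.279 nM

Uncompetitive: Vmax,app = Vmax/α (and Km,app = Km/α) with α = 1 + [I]/Ki.
α = Vmax/Vmax,app = 13.8/2.50 = 5.520.
Ki = [I]/(α − 1) = 1.26/4.520 = 0.279 nM.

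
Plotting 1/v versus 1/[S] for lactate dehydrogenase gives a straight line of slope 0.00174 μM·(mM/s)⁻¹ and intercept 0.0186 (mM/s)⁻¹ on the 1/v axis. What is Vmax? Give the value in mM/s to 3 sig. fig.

The y-intercept of a Lineweaver–Burk plot equals 1/Vmax, so Vmax = 1/0.0186 = 53.8 mM/s.

53.8 mM/s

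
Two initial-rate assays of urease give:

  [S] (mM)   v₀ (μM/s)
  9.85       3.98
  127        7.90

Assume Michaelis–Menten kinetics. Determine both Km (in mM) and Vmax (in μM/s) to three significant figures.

Km = 11.5 mM; Vmax = 8.61 μM/s

From v = Vmax[S]/(Km+[S]), each point gives Vmax = v(Km+[S])/[S].
Equating: 3.98(Km+9.85)/9.85 = 7.90(Km+127)/127.
0.4041·Km + 3.98 = 0.06220·Km + 7.90, so (0.4041 − 0.06220)·Km = 7.90 − 3.98.
Km = 3.920/0.3419 = 11.5 mM; then Vmax = 3.98(11.5+9.85)/9.85 = 8.61 μM/s.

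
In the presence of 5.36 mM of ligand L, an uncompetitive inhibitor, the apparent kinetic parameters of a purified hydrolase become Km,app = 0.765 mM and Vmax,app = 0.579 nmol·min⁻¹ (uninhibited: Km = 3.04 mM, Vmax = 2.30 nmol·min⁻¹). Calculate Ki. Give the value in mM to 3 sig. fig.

1.80 mM

Uncompetitive: Vmax,app = Vmax/α (and Km,app = Km/α) with α = 1 + [I]/Ki.
α = Vmax/Vmax,app = 2.30/0.579 = 3.972.
Ki = [I]/(α − 1) = 5.36/2.972 = 1.80 mM.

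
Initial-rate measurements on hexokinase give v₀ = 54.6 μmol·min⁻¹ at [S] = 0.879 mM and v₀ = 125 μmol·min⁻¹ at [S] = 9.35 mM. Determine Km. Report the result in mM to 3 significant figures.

1.44 mM

In reciprocal form, 1/v = (Km/Vmax)·(1/[S]) + 1/Vmax. The two points give (1/[S], 1/v) = (1.138, 0.01832) and (0.1070, 0.008000).
Slope = (0.01832 − 0.008000)/(1.138 − 0.1070) = 0.01001; intercept = 0.01832 − 0.01001×1.138 = 0.006930.
Vmax = 1/intercept = 144 μmol·min⁻¹; Km = slope × Vmax = 0.01001 × 144 = 1.44 mM.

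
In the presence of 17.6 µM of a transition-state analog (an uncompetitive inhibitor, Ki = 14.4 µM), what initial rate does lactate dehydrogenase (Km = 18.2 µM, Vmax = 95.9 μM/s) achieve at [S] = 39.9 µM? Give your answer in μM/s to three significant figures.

With α = 1 + [I]/Ki = 1 + 17.6/14.4 = 2.222, the uncompetitive rate law is v = (Vmax/α)·[S] / (Km/α + [S]).
v = (95.9/2.222)×39.9 / (18.2/2.222 + 39.9) = 1722/48.09 = 35.8 μM/s.

35.8 μM/s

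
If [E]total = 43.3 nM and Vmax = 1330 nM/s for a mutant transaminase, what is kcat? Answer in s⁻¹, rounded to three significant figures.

30.7 s⁻¹

kcat = Vmax/[E]total = 1330 nM/s / 43.3 nM = 30.7 s⁻¹.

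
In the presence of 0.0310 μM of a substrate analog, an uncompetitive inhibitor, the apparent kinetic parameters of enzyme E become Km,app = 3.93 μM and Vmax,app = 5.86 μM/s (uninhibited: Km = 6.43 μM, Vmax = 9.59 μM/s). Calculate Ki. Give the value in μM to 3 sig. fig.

Uncompetitive: Vmax,app = Vmax/α (and Km,app = Km/α) with α = 1 + [I]/Ki.
α = Vmax/Vmax,app = 9.59/5.86 = 1.637.
Ki = [I]/(α − 1) = 0.0310/0.6365 = 0.0487 μM.

0.0487 μM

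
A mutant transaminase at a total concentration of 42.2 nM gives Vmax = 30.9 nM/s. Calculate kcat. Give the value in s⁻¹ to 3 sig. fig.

kcat = Vmax/[E]total = 30.9 nM/s / 42.2 nM = 0.732 s⁻¹.

0.732 s⁻¹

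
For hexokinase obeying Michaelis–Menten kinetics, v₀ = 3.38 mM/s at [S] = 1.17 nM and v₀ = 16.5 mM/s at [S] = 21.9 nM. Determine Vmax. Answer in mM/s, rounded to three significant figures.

21.1 mM/s

From v = Vmax[S]/(Km+[S]), each point gives Vmax = v(Km+[S])/[S].
Equating: 3.38(Km+1.17)/1.17 = 16.5(Km+21.9)/21.9.
2.889·Km + 3.38 = 0.7534·Km + 16.5, so (2.889 − 0.7534)·Km = 16.5 − 3.38.
Km = 13.12/2.135 = 6.14 nM; then Vmax = 3.38(6.14+1.17)/1.17 = 21.1 mM/s.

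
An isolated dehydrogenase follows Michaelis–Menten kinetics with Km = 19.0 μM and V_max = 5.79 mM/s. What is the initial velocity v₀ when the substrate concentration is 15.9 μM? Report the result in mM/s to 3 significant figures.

2.64 mM/s

v = Vmax·[S]/(Km + [S]) = 5.79 × 15.9 / (19.0 + 15.9)
  = 92.06 / 34.90 = 2.64 mM/s.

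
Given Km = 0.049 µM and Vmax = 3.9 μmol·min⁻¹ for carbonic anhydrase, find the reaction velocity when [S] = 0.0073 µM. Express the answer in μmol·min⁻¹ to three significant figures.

[S]/(Km+[S]) = 0.0073/0.05630 = 0.1297, the fractional saturation.
v = 0.1297 × Vmax = 0.1297 × 3.9 = 0.506 μmol·min⁻¹.

0.506 μmol·min⁻¹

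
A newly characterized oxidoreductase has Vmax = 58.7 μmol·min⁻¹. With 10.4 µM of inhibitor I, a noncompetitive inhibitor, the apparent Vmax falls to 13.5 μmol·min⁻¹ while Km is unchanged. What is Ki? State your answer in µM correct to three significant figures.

3.11 µM

Noncompetitive: Vmax,app = Vmax/α with α = 1 + [I]/Ki.
α = Vmax/Vmax,app = 58.7/13.5 = 4.348.
Since α = 1 + [I]/Ki, [I]/Ki = 4.348 − 1 = 3.348 and Ki = 10.4/3.348 = 3.11 µM.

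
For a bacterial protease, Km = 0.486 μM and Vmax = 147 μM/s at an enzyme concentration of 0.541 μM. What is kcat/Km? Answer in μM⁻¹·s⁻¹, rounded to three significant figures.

kcat = Vmax/[E]total = 147/0.541 = 272 s⁻¹.
kcat/Km = 272/0.486 = 559 μM⁻¹·s⁻¹.

559 μM⁻¹·s⁻¹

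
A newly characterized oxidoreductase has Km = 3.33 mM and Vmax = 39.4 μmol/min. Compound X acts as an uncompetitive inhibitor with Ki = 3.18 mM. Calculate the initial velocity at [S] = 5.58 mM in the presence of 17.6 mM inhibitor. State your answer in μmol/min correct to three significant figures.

5.52 μmol/min

α = 1 + [I]/Ki = 1 + 17.6/3.18 = 6.535.
For an uncompetitive inhibitor, both parameters are divided by α, giving Vmax/α and Km/α: Km,app = 0.510 mM, Vmax,app = 6.03 μmol/min.
v = Vmax,app·[S]/(Km,app + [S]) = 6.03 × 5.58/(0.510 + 5.58) = 5.52 μmol/min.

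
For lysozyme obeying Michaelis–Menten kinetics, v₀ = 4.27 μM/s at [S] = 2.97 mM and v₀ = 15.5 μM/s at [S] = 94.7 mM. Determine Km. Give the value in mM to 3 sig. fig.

From v = Vmax[S]/(Km+[S]), each point gives Vmax = v(Km+[S])/[S].
Equating: 4.27(Km+2.97)/2.97 = 15.5(Km+94.7)/94.7.
1.438·Km + 4.27 = 0.1637·Km + 15.5, so (1.438 − 0.1637)·Km = 15.5 − 4.27.
Km = 11.23/1.274 = 8.81 mM; then Vmax = 4.27(8.81+2.97)/2.97 = 16.9 μM/s.

8.81 mM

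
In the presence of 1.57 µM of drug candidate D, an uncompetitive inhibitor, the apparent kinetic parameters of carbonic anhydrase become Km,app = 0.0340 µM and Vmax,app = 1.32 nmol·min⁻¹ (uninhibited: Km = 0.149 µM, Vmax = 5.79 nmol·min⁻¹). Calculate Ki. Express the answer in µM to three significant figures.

0.464 µM

Uncompetitive: Vmax,app = Vmax/α (and Km,app = Km/α) with α = 1 + [I]/Ki.
α = Vmax/Vmax,app = 5.79/1.32 = 4.386.
Ki = [I]/(α − 1) = 1.57/3.386 = 0.464 µM.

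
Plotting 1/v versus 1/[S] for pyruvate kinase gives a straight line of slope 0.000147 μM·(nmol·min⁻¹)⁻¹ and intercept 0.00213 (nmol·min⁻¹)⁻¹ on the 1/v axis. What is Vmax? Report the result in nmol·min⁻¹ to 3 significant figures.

469 nmol·min⁻¹

The y-intercept of a Lineweaver–Burk plot equals 1/Vmax, so Vmax = 1/0.00213 = 469 nmol·min⁻¹.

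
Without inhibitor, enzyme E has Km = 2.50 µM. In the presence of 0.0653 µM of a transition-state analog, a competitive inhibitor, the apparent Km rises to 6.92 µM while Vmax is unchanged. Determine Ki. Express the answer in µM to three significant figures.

0.0369 µM

Competitive: Km,app = α·Km with α = 1 + [I]/Ki.
α = Km,app/Km = 6.92/2.50 = 2.768.
Ki = [I]/(α − 1) = 0.0653/1.768 = 0.0369 µM.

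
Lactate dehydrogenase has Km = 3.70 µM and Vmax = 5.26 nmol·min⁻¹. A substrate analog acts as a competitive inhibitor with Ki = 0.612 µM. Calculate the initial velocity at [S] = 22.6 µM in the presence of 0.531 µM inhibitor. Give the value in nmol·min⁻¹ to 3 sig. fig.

With α = 1 + [I]/Ki = 1 + 0.531/0.612 = 1.868, the competitive rate law is v = Vmax[S] / (αKm + [S]).
v = 5.26×22.6 / (1.868×3.70 + 22.6) = 118.9/29.51 = 4.03 nmol·min⁻¹.

4.03 nmol·min⁻¹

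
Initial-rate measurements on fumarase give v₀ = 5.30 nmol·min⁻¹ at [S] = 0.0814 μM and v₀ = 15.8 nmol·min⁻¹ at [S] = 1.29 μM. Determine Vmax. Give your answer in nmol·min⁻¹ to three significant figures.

18.2 nmol·min⁻¹

In reciprocal form, 1/v = (Km/Vmax)·(1/[S]) + 1/Vmax. The two points give (1/[S], 1/v) = (12.29, 0.1887) and (0.7752, 0.06329).
Slope = (0.1887 − 0.06329)/(12.29 − 0.7752) = 0.01089; intercept = 0.1887 − 0.01089×12.29 = 0.05485.
Vmax = 1/intercept = 18.2 nmol·min⁻¹; Km = slope × Vmax = 0.01089 × 18.2 = 0.199 μM.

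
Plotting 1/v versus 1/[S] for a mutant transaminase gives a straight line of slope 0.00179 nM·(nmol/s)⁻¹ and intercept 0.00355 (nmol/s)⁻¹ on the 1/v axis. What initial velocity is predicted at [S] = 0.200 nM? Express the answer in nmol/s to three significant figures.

The y-intercept is 1/Vmax, so Vmax = 1/0.00355 = 282 nmol/s.
The slope is Km/Vmax, so Km = 0.00179 × 282 = 0.504 nM.
Then v = 282 × 0.200/(0.504 + 0.200) = 80.0 nmol/s.

80.0 nmol/s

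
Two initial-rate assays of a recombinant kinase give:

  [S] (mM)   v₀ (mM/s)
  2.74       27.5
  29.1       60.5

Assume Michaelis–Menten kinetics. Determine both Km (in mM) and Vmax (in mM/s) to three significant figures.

Km = 4.15 mM; Vmax = 69.1 mM/s

In reciprocal form, 1/v = (Km/Vmax)·(1/[S]) + 1/Vmax. The two points give (1/[S], 1/v) = (0.3650, 0.03636) and (0.03436, 0.01653).
Slope = (0.03636 − 0.01653)/(0.3650 − 0.03436) = 0.06000; intercept = 0.03636 − 0.06000×0.3650 = 0.01447.
Vmax = 1/intercept = 69.1 mM/s; Km = slope × Vmax = 0.06000 × 69.1 = 4.15 mM.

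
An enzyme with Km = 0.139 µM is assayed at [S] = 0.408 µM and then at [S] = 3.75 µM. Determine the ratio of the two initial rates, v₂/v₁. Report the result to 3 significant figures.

1.29

Since Vmax cancels, v₂/v₁ = [S]₂(Km+[S]₁) / [S]₁(Km+[S]₂).
= 3.75×(0.139+0.408) / (0.408×(0.139+3.75)) = 2.051/1.587 = 1.29.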